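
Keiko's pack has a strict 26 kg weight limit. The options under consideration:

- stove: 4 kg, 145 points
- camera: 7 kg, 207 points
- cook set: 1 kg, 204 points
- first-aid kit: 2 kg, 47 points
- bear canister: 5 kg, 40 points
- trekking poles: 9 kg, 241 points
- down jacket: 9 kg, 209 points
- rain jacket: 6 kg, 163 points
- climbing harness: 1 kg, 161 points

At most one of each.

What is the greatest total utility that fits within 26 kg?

1023

A density-first pass picks stove + camera + cook set + first-aid kit + bear canister + rain jacket + climbing harness — 967 at 26 kg.
Replace stove and bear canister with trekking poles: the trade gains 56 net, giving 1023 at 26 kg.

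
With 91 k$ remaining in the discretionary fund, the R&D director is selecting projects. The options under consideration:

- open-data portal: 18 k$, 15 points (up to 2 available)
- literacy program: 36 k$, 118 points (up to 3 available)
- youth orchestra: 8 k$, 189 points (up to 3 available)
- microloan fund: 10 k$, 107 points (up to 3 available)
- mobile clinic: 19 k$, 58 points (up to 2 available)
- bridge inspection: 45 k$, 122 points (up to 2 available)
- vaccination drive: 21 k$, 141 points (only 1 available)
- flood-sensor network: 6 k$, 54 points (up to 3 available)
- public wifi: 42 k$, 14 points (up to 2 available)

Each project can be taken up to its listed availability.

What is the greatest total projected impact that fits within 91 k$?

1137

By projected impact per k$: youth orchestra 23.62, microloan fund 10.70, flood-sensor network 9.00, vaccination drive 6.71 lead.
Taking the top-ratio projects first gives 3×youth orchestra + 3×microloan fund + mobile clinic + 3×flood-sensor network for 1108 (91 k$).
Replace mobile clinic and flood-sensor network with vaccination drive: the trade gains 29 net, giving 1137 at 87 k$.
That's the maximum — no swap from here does better than 1137.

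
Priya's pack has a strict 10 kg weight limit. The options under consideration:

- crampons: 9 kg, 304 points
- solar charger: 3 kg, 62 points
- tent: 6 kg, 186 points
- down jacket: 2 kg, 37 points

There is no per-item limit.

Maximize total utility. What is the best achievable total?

304

Ranking by ratio (utility/kg): crampons 33.78, tent 31.00, solar charger 20.67.
Crampons uses 9 of the 10 kg and totals 304.
Nothing else within 10 kg beats 304.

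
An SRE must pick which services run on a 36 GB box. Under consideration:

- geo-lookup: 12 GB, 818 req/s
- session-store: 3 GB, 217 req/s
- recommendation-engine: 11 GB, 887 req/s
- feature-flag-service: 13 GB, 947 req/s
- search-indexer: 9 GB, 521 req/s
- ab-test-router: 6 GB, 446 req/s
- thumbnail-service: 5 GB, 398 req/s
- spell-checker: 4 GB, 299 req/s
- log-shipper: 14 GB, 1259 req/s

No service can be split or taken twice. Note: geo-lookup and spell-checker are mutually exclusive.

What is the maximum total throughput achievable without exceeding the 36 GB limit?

2990

A density-first pass picks recommendation-engine + thumbnail-service + spell-checker + log-shipper — 2843 at 34 GB.
Dropping spell-checker frees 4 GB; slotting in ab-test-router (6 GB) lifts the total to 2990 at 36 GB.
Runner-up feature-flag-service + thumbnail-service + spell-checker + log-shipper tops out at 2903.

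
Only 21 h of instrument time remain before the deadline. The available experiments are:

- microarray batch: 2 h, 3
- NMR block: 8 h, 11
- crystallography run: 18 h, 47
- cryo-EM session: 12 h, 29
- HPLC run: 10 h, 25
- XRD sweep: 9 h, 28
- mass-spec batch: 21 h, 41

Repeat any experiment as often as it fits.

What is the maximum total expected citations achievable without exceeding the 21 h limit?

59

The ratio ordering already packs tightly: microarray batch + 2×XRD sweep, 20 h, 59.
Every other selection either busts 21 h or fails to beat 59.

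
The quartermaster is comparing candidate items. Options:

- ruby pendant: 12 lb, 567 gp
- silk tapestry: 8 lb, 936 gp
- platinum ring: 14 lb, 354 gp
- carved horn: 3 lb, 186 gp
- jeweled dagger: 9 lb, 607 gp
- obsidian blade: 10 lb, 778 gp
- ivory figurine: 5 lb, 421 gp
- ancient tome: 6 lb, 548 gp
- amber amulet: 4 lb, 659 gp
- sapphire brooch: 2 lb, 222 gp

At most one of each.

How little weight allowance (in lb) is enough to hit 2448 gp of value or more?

Look for the lowest-weight combination reaching 2448.
Taking silk tapestry + ivory figurine + ancient tome + amber amulet gives 2564 (≥ 2448) for 23 lb.
Any bundle with less than 23 lb falls short of 2448.

23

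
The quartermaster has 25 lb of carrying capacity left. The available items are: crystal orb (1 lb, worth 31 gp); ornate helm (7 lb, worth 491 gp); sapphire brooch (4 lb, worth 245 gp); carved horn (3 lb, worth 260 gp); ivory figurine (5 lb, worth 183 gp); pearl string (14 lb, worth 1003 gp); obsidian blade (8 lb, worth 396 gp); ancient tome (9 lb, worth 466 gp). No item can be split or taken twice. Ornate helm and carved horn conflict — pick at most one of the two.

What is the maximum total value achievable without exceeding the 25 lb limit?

1739

Ornate helm + sapphire brooch + pearl string uses 25 of the 25 lb and totals 1739.
Runner-up carved horn + pearl string + obsidian blade tops out at 1659.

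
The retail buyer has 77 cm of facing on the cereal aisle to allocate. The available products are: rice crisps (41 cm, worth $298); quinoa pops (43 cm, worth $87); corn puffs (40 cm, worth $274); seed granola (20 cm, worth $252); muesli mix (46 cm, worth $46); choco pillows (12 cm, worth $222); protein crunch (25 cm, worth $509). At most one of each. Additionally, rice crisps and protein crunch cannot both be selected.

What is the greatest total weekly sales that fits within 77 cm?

1005

The ratio heuristic lands on seed granola + choco pillows + protein crunch (983) but leaves 20 cm idle.
Dropping seed granola frees 20 cm; slotting in corn puffs (40 cm) lifts the total to 1005 at 77 cm.
An exhaustive check of the 128 subsets confirms 1005.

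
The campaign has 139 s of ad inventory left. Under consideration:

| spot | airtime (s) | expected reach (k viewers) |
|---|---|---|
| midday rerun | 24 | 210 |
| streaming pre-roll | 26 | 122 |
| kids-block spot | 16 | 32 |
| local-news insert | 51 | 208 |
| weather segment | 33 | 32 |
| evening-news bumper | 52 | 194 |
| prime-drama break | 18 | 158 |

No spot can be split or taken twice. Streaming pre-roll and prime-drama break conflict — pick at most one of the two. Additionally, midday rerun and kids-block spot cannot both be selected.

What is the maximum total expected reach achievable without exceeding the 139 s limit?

Taking midday rerun + local-news insert + evening-news bumper: 127 s used, 612 in expected reach.

612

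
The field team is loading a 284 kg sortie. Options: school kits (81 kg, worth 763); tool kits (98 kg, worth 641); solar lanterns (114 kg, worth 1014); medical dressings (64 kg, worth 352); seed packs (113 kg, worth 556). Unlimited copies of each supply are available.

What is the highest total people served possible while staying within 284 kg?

2540

Density check — school kits 9.42, solar lanterns 8.89, tool kits 6.54 are the best per kg.
Taking the top-ratio supplies first gives 3×school kits for 2289 (243 kg).
Dropping school kits frees 81 kg; slotting in solar lanterns (114 kg) lifts the total to 2540 at 276 kg.
Nothing else within 284 kg beats 2540.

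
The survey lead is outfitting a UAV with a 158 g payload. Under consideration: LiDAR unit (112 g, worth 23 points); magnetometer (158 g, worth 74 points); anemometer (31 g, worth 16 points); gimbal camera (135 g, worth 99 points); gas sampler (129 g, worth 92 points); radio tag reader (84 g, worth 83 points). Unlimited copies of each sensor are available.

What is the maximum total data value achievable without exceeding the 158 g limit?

115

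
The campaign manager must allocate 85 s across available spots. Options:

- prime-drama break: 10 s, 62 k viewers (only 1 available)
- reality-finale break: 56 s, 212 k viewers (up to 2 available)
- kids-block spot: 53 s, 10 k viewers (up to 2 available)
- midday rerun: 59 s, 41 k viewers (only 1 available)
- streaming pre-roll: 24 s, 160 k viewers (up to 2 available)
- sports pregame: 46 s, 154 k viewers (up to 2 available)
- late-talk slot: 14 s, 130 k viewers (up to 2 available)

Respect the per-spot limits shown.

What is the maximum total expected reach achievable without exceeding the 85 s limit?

580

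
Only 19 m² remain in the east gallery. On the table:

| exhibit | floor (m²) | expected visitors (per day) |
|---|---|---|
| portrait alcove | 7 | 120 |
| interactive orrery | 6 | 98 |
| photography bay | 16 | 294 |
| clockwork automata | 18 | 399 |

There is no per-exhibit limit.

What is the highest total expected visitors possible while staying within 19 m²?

399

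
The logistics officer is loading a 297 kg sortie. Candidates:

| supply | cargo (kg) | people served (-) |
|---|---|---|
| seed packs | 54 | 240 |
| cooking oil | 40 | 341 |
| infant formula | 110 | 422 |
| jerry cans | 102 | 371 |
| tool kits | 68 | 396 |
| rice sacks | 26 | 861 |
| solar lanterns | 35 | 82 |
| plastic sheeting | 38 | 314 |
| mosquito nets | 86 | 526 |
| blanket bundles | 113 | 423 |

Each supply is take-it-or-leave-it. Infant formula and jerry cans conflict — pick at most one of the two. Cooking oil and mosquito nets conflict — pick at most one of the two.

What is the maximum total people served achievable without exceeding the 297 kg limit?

2337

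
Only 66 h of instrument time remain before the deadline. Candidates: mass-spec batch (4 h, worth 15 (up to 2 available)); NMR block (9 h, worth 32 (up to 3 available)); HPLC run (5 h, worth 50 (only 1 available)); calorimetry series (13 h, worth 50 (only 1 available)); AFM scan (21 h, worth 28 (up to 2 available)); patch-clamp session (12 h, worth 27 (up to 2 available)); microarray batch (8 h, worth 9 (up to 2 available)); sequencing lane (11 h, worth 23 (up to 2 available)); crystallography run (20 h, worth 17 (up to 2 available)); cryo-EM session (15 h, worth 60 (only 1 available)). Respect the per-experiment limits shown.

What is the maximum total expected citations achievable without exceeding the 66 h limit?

271

Filling by ratio: 2×mass-spec batch + 2×NMR block + HPLC run + calorimetry series + cryo-EM session for 254, with 7 h left unused.
Replace mass-spec batch with NMR block: the trade gains 17 net, giving 271 at 64 h.
Every other selection either busts 66 h or exceeds an availability limit or fails to beat 271.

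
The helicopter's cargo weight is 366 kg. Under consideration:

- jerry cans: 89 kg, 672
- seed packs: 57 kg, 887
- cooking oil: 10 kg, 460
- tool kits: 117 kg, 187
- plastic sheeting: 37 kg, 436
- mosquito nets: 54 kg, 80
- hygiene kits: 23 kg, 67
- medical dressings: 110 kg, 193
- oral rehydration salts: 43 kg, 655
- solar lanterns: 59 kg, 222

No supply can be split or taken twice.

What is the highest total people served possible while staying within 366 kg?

Taking the top-ratio supplies first gives jerry cans + seed packs + cooking oil + plastic sheeting + hygiene kits + oral rehydration salts + solar lanterns for 3399 (318 kg).
Dropping hygiene kits frees 23 kg; slotting in mosquito nets (54 kg) lifts the total to 3412 at 349 kg.

3412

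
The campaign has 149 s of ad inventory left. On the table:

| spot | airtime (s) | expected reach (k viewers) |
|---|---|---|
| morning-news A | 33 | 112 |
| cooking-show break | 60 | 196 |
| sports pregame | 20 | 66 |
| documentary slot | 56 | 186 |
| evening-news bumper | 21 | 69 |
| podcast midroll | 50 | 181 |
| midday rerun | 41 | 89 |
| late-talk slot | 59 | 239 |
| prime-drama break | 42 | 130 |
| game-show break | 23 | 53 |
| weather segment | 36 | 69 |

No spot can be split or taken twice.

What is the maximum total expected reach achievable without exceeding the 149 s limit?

537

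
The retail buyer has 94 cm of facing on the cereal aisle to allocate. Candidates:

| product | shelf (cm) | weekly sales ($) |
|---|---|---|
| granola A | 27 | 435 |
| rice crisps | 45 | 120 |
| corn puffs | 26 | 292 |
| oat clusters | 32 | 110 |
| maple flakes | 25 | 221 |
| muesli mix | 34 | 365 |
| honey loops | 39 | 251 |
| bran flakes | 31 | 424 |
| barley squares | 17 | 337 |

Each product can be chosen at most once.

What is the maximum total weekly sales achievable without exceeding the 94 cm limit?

1224

A density-first pass picks granola A + bran flakes + barley squares — 1196 at 75 cm.
The 17 cm tied up in barley squares is better spent on muesli mix — total rises to 1224 (92 cm).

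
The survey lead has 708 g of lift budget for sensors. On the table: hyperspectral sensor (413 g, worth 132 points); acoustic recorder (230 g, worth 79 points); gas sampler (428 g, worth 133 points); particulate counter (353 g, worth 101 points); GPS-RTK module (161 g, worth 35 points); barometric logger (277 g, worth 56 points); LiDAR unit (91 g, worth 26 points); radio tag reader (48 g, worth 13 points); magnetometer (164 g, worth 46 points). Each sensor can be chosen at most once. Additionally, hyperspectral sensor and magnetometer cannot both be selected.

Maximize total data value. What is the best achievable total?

225

By data value per g: acoustic recorder 0.34, hyperspectral sensor 0.32, gas sampler 0.31, particulate counter 0.29 lead.
Filling by ratio: hyperspectral sensor + acoustic recorder + radio tag reader for 224, with 17 g left unused.
Replace hyperspectral sensor with gas sampler: the trade gains 1 net, giving 225 at 706 g.
Runner-up hyperspectral sensor + acoustic recorder + radio tag reader tops out at 224.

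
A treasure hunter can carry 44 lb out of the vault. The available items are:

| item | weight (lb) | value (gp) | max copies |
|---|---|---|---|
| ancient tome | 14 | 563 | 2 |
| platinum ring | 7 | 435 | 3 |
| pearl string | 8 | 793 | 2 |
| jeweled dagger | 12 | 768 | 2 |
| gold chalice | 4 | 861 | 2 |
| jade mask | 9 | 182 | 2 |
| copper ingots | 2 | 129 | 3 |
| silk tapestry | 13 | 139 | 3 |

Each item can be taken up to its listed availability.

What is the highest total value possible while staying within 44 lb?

Density check — gold chalice 215.25, pearl string 99.12, copper ingots 64.50, jeweled dagger 64.00 are the best per lb.
A density-first pass picks 2×pearl string + jeweled dagger + 2×gold chalice + 3×copper ingots — 4463 at 42 lb.
Replace jeweled dagger with 2×platinum ring: the trade gains 102 net, giving 4565 at 44 lb.

4565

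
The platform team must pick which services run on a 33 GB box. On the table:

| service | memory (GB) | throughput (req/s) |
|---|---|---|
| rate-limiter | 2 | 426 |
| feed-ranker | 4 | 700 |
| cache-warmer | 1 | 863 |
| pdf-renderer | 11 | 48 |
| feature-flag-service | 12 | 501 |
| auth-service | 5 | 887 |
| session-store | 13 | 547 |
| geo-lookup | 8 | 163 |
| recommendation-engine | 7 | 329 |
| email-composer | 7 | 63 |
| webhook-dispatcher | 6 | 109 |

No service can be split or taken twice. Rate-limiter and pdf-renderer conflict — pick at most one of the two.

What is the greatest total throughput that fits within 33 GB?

3752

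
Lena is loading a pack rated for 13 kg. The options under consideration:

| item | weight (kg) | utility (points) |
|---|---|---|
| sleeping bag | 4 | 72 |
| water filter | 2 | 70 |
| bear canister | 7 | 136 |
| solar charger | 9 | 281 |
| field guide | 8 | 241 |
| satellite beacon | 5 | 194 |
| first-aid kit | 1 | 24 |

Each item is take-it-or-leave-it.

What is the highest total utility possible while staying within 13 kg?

A density-first pass picks sleeping bag + water filter + satellite beacon + first-aid kit — 360 at 12 kg.
Replace sleeping bag and water filter and first-aid kit with field guide: the trade gains 75 net, giving 435 at 13 kg.
The closest alternative, water filter + solar charger + first-aid kit, reaches only 375.

435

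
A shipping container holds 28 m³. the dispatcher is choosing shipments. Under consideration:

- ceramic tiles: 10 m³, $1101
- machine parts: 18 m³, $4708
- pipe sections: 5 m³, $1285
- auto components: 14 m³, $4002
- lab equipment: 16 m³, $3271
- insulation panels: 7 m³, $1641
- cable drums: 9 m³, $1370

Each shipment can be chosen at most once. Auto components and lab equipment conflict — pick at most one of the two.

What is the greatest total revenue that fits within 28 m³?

The ratio ordering already packs tightly: pipe sections + auto components + insulation panels, 26 m³, 6928.
The spare 2 m³ is too small for any remaining shipment, and no feasible exchange beats 6928.

6928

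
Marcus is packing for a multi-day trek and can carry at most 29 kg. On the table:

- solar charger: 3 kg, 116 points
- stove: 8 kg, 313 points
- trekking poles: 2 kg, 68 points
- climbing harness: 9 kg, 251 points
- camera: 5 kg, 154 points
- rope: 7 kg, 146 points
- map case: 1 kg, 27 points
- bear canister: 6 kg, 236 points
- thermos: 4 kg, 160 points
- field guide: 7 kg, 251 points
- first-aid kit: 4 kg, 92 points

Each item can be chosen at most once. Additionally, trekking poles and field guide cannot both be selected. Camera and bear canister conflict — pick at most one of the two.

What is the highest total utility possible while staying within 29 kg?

Best packing: solar charger + stove + map case + bear canister + thermos + field guide — 29 kg, 1103 total.
The closest alternative, solar charger + stove + bear canister + thermos + field guide, reaches only 1076.

1103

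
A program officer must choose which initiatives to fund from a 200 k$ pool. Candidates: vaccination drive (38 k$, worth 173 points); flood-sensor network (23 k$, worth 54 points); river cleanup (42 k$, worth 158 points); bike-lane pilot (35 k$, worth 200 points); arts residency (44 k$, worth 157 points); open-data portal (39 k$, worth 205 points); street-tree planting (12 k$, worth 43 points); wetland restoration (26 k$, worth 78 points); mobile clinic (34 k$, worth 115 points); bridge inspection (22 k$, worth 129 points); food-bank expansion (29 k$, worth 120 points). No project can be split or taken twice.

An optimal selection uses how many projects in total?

6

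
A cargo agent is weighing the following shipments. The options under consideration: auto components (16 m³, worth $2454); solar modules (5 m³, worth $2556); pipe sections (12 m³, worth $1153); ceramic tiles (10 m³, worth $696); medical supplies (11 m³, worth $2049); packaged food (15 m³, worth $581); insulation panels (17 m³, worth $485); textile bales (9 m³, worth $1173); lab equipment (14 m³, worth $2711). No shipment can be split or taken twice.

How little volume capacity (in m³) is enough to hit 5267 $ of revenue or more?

19

Minimise m³ subject to total revenue ≥ 5267.
Taking solar modules + lab equipment gives 5267 (≥ 5267) for 19 m³.
Any bundle with less than 19 m³ falls short of 5267.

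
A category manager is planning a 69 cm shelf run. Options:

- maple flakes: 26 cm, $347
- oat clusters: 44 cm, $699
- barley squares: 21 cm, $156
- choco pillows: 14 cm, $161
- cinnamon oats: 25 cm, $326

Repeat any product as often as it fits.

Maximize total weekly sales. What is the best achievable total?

1025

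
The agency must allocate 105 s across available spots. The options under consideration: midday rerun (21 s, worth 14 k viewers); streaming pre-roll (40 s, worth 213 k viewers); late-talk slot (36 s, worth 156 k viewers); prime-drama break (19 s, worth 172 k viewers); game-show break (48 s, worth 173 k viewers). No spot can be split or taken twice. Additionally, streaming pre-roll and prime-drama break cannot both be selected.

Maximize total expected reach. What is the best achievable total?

Ranking by ratio (expected reach/s): prime-drama break 9.05, streaming pre-roll 5.33, late-talk slot 4.33, game-show break 3.60.
Late-talk slot + prime-drama break + game-show break uses 103 of the 105 s and totals 501.

501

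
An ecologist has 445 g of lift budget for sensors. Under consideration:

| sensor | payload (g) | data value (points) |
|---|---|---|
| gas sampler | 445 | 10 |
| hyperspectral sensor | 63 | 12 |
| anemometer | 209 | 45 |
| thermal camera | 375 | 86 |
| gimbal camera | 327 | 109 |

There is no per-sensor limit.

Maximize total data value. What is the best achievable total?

Best packing: hyperspectral sensor + gimbal camera — 390 g, 121 total.

121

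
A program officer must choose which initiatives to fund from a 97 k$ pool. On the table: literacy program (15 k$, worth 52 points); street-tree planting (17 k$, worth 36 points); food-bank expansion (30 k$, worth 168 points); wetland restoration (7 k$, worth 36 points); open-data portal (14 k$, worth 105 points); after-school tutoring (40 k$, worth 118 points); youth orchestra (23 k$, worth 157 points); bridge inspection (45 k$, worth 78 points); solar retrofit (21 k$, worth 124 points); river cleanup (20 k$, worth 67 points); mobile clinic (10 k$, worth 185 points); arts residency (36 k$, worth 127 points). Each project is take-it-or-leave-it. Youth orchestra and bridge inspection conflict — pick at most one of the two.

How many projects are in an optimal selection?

Best achievable projected impact is 682.
One optimal bundle: food-bank expansion + open-data portal + youth orchestra + river cleanup + mobile clinic (97 k$).
Any selection reaching 682 contains exactly 5 projects.

5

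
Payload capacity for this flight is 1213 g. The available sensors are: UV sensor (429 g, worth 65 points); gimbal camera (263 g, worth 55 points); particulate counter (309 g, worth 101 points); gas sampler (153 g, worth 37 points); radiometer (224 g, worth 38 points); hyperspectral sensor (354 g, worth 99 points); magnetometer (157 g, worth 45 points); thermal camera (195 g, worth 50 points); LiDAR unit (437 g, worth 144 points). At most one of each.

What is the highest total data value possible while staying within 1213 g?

350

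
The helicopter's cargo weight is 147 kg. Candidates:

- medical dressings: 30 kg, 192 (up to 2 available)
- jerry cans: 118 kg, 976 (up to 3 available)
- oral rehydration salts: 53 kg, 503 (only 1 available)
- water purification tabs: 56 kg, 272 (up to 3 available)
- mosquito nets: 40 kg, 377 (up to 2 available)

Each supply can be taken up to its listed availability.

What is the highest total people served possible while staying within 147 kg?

1257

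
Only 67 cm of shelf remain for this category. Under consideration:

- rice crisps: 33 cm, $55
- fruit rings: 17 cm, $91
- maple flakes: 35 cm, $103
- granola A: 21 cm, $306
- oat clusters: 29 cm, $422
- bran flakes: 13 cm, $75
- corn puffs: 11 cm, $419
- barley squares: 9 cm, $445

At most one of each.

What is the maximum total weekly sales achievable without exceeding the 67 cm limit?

Density check — barley squares 49.44, corn puffs 38.09, granola A 14.57, oat clusters 14.55 are the best per cm.
A density-first pass picks granola A + bran flakes + corn puffs + barley squares — 1245 at 54 cm.
The 34 cm tied up in granola A and bran flakes is better spent on fruit rings + oat clusters — total rises to 1377 (66 cm).

1377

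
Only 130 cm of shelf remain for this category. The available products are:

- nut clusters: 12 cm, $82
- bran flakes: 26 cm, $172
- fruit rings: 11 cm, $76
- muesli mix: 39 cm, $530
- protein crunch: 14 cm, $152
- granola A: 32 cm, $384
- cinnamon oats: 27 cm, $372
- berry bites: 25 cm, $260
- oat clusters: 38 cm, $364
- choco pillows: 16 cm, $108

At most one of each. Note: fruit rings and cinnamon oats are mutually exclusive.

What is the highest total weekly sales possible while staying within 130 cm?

1546

Best packing: muesli mix + granola A + cinnamon oats + berry bites — 123 cm, 1546 total.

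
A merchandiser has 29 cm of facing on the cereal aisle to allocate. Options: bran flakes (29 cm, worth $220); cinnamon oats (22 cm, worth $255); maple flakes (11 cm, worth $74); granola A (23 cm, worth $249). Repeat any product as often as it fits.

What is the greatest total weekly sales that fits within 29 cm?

255

Best packing: cinnamon oats — 22 cm, 255 total.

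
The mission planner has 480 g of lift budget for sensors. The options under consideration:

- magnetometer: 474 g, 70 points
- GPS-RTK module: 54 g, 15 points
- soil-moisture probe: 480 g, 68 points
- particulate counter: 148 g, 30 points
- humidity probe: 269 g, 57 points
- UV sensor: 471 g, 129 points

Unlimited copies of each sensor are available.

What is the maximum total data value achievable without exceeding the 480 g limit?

129

Ranking by ratio (data value/g): GPS-RTK module 0.28, UV sensor 0.27, humidity probe 0.21.
The ratio heuristic lands on 8×GPS-RTK module (120) but leaves 48 g idle.
Dropping 8×GPS-RTK module frees 432 g; slotting in UV sensor (471 g) lifts the total to 129 at 471 g.
Every other selection either busts 480 g or fails to beat 129.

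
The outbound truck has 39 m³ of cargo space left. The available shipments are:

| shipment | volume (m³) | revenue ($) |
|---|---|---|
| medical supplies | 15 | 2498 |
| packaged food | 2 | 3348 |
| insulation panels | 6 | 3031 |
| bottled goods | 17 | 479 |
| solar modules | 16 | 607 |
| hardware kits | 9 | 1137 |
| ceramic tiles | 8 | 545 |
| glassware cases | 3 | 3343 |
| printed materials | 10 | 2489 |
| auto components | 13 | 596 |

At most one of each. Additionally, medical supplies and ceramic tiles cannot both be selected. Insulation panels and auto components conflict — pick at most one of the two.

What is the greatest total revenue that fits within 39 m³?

14709

Medical supplies + packaged food + insulation panels + glassware cases + printed materials uses 36 of the 39 m³ and totals 14709.
An exhaustive check of the 1024 subsets confirms 14709.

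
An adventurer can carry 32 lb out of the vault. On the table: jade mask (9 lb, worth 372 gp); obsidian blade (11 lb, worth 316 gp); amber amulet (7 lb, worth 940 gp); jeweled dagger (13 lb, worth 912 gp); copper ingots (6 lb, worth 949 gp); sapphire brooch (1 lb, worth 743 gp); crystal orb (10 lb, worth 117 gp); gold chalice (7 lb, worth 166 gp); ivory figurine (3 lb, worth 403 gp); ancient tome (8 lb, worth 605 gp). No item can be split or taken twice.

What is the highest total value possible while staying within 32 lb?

Taking the top-ratio items first gives amber amulet + copper ingots + sapphire brooch + gold chalice + ivory figurine + ancient tome for 3806 (32 lb).
Dropping gold chalice and ancient tome frees 15 lb; slotting in jeweled dagger (13 lb) lifts the total to 3947 at 30 lb.
The closest alternative, amber amulet + copper ingots + sapphire brooch + gold chalice + ivory figurine + ancient tome, reaches only 3806.

3947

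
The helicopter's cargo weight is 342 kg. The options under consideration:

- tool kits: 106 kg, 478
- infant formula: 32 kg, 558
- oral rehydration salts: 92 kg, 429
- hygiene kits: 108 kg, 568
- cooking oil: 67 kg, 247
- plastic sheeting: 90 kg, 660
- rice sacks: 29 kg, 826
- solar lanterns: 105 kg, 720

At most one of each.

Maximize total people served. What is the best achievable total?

The ratio ordering already packs tightly: infant formula + cooking oil + plastic sheeting + rice sacks + solar lanterns, 323 kg, 3011.
The spare 19 kg is too small for any remaining supply, and no exchange beats 3011.

3011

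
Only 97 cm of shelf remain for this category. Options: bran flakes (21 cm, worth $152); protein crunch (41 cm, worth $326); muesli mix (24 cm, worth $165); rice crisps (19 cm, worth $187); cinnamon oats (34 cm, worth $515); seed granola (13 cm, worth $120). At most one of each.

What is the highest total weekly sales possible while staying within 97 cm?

1028

Taking the top-ratio products first gives bran flakes + rice crisps + cinnamon oats + seed granola for 974 (87 cm).
The 34 cm tied up in bran flakes and seed granola is better spent on protein crunch — total rises to 1028 (94 cm).
No other feasible combination exceeds 1028.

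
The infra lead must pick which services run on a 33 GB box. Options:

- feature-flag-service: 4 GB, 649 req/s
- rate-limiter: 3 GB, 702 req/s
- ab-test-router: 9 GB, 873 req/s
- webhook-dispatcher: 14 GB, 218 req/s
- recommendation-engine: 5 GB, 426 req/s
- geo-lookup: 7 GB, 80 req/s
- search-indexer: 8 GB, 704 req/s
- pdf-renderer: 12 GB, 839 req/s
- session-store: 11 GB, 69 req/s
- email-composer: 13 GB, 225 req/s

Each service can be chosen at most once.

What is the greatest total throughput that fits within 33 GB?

The ratio heuristic lands on feature-flag-service + rate-limiter + ab-test-router + recommendation-engine + search-indexer (3354) but leaves 4 GB idle.
Dropping search-indexer frees 8 GB; slotting in pdf-renderer (12 GB) lifts the total to 3489 at 33 GB.
The closest alternative, feature-flag-service + rate-limiter + ab-test-router + recommendation-engine + search-indexer, reaches only 3354.

3489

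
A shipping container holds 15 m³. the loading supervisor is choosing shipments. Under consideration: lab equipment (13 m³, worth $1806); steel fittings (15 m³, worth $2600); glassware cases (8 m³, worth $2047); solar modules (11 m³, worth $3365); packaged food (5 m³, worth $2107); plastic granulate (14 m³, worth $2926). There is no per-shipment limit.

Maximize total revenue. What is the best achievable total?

6321

Density check — packaged food 421.40, solar modules 305.91, glassware cases 255.88 are the best per m³.
3×packaged food uses 15 of the 15 m³ and totals 6321.
Every other selection either busts 15 m³ or fails to beat 6321.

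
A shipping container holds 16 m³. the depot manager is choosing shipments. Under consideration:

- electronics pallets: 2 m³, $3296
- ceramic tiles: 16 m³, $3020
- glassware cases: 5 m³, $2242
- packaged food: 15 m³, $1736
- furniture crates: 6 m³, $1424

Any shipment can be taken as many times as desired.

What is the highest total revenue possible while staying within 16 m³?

26368

By revenue per m³: electronics pallets 1648.00, glassware cases 448.40, furniture crates 237.33 lead.
Best packing: 8×electronics pallets — 16 m³, 26368 total.
No other feasible combination exceeds 26368.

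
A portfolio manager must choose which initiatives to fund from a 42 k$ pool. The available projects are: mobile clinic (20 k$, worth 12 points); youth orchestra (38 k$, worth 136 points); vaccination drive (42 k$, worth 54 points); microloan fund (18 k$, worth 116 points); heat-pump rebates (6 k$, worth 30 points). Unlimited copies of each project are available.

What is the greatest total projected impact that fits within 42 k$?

262

2×microloan fund + heat-pump rebates uses 42 of the 42 k$ and totals 262.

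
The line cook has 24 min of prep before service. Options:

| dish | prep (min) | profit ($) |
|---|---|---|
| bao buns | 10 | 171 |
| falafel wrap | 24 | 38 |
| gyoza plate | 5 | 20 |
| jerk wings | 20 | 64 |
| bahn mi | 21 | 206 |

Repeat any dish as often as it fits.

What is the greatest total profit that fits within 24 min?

342

2×bao buns uses 20 of the 24 min and totals 342.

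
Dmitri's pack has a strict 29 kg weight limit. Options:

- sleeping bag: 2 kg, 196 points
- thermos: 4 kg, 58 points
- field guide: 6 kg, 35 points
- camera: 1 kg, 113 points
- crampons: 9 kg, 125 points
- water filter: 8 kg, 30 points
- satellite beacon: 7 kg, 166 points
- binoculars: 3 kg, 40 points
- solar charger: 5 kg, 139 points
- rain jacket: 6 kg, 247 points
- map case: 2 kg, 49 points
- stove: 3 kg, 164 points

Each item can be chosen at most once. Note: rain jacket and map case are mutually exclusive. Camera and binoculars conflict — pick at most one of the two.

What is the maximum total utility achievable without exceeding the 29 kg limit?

1083

Sleeping bag + thermos + camera + satellite beacon + solar charger + rain jacket + stove uses 28 of the 29 kg and totals 1083.
Next best is sleeping bag + camera + satellite beacon + solar charger + rain jacket + stove at 1025 (24 kg) — short by 58.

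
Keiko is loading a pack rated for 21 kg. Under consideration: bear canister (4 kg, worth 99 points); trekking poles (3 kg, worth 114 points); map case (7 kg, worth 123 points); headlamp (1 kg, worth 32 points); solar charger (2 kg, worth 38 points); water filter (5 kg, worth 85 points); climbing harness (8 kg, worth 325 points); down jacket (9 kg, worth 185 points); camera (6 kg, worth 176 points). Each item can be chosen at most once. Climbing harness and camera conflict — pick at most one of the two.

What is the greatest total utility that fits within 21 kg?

656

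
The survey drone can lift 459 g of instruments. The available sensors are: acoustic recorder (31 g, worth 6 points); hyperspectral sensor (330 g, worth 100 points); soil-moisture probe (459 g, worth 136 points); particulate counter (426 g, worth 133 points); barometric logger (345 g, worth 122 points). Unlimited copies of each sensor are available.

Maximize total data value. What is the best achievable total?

Taking 3×acoustic recorder + barometric logger: 438 g used, 140 in data value.
No other feasible combination exceeds 140.

140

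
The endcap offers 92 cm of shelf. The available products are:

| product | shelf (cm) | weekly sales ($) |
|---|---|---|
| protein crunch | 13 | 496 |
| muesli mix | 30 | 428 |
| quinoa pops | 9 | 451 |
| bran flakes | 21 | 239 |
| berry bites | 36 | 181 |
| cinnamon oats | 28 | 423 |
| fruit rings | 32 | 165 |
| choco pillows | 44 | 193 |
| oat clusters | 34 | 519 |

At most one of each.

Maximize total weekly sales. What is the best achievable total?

Filling by ratio: protein crunch + quinoa pops + cinnamon oats + oat clusters for 1889, with 8 cm left unused.
Dropping cinnamon oats frees 28 cm; slotting in muesli mix (30 cm) lifts the total to 1894 at 86 cm.
The closest alternative, protein crunch + quinoa pops + cinnamon oats + oat clusters, reaches only 1889.

1894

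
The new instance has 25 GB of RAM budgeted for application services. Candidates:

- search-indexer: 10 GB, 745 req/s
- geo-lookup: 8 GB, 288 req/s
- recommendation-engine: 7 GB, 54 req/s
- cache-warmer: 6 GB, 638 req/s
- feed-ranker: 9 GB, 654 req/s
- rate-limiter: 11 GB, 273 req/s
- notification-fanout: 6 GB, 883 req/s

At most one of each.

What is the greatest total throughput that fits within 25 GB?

2282

Ranking by ratio (throughput/GB): notification-fanout 147.17, cache-warmer 106.33, search-indexer 74.50, feed-ranker 72.67.
The ratio heuristic lands on search-indexer + cache-warmer + notification-fanout (2266) but leaves 3 GB idle.
Replace cache-warmer with feed-ranker: the trade gains 16 net, giving 2282 at 25 GB.
That's the maximum — no swap from here does better than 2282.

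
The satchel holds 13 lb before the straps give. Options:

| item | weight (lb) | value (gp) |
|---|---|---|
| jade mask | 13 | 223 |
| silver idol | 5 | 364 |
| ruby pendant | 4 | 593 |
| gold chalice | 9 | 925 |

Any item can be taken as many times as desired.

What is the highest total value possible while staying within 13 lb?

Taking 3×ruby pendant: 12 lb used, 1779 in value.

1779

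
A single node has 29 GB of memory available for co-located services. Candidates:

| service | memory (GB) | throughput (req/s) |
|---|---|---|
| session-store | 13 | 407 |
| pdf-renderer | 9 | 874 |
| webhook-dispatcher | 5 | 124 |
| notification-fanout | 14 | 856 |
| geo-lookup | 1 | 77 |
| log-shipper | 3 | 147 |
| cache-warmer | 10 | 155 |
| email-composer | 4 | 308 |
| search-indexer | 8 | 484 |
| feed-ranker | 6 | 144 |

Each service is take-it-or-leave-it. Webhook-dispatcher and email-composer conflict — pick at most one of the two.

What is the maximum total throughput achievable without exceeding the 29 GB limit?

2115

By throughput per GB: pdf-renderer 97.11, geo-lookup 77.00, email-composer 77.00, notification-fanout 61.14 lead.
The ratio ordering already packs tightly: pdf-renderer + notification-fanout + geo-lookup + email-composer, 28 GB, 2115.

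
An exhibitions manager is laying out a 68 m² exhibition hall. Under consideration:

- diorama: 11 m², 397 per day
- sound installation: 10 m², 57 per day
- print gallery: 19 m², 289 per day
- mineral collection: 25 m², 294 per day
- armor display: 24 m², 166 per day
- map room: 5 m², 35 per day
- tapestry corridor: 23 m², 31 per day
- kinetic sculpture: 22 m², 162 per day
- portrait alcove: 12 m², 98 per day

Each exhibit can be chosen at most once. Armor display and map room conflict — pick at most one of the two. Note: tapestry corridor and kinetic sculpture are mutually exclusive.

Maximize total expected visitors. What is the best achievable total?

Taking diorama + print gallery + mineral collection + portrait alcove: 67 m² used, 1078 in expected visitors.
Next best is diorama + sound installation + print gallery + mineral collection at 1037 (65 m²) — short by 41.

1078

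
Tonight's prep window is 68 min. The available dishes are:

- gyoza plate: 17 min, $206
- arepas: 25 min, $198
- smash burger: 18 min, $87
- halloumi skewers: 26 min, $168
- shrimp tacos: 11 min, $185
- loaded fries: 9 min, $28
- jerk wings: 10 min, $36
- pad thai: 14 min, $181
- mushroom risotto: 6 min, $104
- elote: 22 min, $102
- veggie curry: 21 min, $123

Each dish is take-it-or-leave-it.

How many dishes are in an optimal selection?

Optimal total is 770.
One optimal bundle: gyoza plate + arepas + shrimp tacos + pad thai (67 min).
Any selection reaching 770 contains exactly 4 dishes.

4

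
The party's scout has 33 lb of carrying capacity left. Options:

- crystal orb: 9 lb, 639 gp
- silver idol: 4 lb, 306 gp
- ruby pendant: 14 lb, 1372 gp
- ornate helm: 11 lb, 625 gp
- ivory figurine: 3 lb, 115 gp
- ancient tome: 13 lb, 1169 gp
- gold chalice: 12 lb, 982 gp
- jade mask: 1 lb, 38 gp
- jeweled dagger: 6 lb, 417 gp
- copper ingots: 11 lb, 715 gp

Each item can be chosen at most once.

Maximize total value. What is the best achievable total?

2958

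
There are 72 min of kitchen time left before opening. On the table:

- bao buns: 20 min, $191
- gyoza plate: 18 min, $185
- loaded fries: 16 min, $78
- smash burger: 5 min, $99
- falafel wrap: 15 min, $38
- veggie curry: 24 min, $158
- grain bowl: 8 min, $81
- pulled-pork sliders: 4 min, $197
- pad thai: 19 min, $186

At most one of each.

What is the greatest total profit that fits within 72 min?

The ratio heuristic lands on gyoza plate + loaded fries + smash burger + grain bowl + pulled-pork sliders + pad thai (826) but leaves 2 min idle.
The 24 min tied up in loaded fries and grain bowl is better spent on bao buns — total rises to 858 (66 min).
Nothing else within 72 min beats 858.

858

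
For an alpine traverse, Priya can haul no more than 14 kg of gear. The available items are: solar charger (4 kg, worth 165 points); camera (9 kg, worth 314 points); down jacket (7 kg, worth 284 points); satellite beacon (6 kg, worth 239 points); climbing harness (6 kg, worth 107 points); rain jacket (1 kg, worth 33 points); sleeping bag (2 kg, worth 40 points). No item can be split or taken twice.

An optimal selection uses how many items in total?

Best achievable utility is 556.
For example down jacket + satellite beacon + rain jacket achieves it, using 14 kg.
Every optimal selection uses 3 items.

3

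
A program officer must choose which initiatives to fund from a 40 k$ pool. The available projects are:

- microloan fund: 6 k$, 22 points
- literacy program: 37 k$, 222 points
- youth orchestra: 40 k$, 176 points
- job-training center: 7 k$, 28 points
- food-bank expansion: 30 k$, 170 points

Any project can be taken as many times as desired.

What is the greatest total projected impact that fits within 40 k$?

222

By projected impact per k$: literacy program 6.00, food-bank expansion 5.67, youth orchestra 4.40 lead.
The ratio ordering already packs tightly: literacy program, 37 k$, 222.
Every other selection either busts 40 k$ or fails to beat 222.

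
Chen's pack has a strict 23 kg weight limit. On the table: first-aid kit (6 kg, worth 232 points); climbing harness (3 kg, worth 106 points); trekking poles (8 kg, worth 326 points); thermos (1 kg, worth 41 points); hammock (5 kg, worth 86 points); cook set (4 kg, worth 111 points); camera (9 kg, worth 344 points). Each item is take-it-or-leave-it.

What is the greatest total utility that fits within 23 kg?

902

By utility per kg: thermos 41.00, trekking poles 40.75, first-aid kit 38.67, camera 38.22 lead.
The ratio heuristic lands on first-aid kit + climbing harness + trekking poles + thermos + cook set (816) but leaves 1 kg idle.
The 8 kg tied up in climbing harness and thermos and cook set is better spent on camera — total rises to 902 (23 kg).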